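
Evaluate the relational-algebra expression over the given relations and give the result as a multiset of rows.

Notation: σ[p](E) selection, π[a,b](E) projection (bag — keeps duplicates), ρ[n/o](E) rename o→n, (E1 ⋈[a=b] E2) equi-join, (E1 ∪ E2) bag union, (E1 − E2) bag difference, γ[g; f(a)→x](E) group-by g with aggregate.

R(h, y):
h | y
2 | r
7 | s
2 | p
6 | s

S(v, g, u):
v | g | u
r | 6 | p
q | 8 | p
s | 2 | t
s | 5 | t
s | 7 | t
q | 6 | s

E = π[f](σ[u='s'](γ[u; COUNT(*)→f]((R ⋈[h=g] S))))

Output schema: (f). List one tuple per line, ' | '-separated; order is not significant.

Per-node cardinality:
  R → 4
  S → 6
  (R ⋈[h=g] S) → 5
  γ[u; COUNT(*)→f]((R ⋈[h=g] S)) → 3
  σ[u='s'](γ[u; COUNT(*)→f]((R ⋈[h=g] S))) → 1
  π[f](σ[u='s'](γ[u; COUNT(*)→f]((R ⋈[h=g] S)))) → 1

== RESULT ==
f
1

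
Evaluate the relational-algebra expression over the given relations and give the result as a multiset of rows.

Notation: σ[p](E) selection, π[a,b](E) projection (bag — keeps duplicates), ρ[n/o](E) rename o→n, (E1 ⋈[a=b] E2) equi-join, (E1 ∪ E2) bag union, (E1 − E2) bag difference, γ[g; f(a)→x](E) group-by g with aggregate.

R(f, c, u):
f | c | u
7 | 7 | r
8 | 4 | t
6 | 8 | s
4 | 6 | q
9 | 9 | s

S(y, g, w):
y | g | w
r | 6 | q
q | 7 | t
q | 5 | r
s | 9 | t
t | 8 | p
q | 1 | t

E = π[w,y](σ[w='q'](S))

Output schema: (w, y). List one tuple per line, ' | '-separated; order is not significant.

Stepwise |·|:
  S → 6
  σ[w='q'](S) → 1
  π[w,y](σ[w='q'](S)) → 1

== RESULT ==
w | y
q | r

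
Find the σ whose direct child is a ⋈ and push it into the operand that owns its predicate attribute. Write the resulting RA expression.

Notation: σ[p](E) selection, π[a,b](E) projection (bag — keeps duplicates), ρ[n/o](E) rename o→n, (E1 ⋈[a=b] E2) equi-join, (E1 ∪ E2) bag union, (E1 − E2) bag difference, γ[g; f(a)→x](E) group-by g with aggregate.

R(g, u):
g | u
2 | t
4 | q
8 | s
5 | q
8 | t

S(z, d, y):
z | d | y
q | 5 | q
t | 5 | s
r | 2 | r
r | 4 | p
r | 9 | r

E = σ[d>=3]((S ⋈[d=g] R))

σ filters on d, owned by the left side.
E' = (σ[d>=3](S) ⋈[d=g] R)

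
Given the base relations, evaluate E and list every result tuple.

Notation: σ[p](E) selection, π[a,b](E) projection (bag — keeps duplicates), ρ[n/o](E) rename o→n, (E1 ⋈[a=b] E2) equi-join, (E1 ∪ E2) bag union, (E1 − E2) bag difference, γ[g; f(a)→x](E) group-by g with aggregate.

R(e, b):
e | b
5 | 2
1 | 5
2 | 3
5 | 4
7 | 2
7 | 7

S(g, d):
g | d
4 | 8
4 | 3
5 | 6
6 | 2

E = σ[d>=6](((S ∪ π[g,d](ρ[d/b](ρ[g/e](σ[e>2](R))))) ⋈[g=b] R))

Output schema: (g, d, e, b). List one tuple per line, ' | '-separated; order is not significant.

Subexpression sizes:
  S → 4
  R → 6
  σ[e>2](R) → 4
  ρ[g/e](σ[e>2](R)) → 4
  ρ[d/b](ρ[g/e](σ[e>2](R))) → 4
  π[g,d](ρ[d/b](ρ[g/e](σ[e>2](R)))) → 4
  (S ∪ π[g,d](ρ[d/b](ρ[g/e](σ[e>2](R))))) → 8
  R → 6
  ((S ∪ π[g,d](ρ[d/b](ρ[g/e](σ[e>2](R))))) ⋈[g=b] R) → 7
  σ[d>=6](((S ∪ π[g,d](ρ[d/b](ρ[g/e](σ[e>2](R))))) ⋈[g=b] R)) → 3

== RESULT ==
g | d | e | b
4 | 8 | 5 | 4
5 | 6 | 1 | 5
7 | 7 | 7 | 7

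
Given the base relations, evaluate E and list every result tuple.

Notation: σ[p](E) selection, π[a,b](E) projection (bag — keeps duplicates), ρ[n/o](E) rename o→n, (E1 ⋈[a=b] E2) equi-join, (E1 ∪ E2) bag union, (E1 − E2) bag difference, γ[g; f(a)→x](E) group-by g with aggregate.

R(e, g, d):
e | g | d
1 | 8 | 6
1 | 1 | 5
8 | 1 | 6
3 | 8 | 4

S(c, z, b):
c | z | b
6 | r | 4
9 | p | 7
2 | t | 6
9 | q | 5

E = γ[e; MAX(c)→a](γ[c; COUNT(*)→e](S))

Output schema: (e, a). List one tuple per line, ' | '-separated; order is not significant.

Stepwise |·|:
  S → 4
  γ[c; COUNT(*)→e](S) → 3
  γ[e; MAX(c)→a](γ[c; COUNT(*)→e](S)) → 2

== RESULT ==
e | a
1 | 6
2 | 9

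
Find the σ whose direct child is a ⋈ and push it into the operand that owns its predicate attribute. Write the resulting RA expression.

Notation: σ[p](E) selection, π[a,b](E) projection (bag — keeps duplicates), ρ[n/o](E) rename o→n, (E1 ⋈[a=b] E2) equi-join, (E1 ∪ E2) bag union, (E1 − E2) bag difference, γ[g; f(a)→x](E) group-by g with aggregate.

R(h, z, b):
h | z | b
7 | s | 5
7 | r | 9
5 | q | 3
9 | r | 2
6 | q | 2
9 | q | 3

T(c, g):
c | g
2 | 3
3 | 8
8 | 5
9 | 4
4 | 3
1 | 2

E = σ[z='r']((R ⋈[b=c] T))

σ filters on z, owned by the left side.
E' = (σ[z='r'](R) ⋈[b=c] T)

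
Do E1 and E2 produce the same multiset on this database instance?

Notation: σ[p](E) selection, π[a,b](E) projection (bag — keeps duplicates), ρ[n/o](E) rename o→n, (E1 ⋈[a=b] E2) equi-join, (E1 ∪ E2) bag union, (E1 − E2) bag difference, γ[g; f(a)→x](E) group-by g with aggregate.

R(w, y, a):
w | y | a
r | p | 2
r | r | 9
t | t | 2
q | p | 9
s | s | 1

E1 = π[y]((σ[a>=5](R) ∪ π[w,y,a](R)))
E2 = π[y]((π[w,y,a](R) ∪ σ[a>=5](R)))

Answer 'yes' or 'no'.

E1 stepwise |·|:
  R → 5
  σ[a>=5](R) → 2
  R → 5
  π[w,y,a](R) → 5
  (σ[a>=5](R) ∪ π[w,y,a](R)) → 7
  π[y]((σ[a>=5](R) ∪ π[w,y,a](R))) → 7
E2 stepwise |·|:
  R → 5
  π[w,y,a](R) → 5
  R → 5
  σ[a>=5](R) → 2
  (π[w,y,a](R) ∪ σ[a>=5](R)) → 7
  π[y]((π[w,y,a](R) ∪ σ[a>=5](R))) → 7

E1 and E2 produce the same multiset:
y
p
p
p
r
r
s
t

yes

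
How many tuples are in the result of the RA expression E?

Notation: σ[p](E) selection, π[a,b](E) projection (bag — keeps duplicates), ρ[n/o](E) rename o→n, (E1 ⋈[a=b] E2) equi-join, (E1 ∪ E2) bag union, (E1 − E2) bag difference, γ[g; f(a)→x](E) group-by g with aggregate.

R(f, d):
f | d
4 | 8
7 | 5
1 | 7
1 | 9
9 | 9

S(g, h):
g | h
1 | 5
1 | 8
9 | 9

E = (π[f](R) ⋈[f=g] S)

Per-node cardinality:
  R → 5
  π[f](R) → 5
  S → 3
  (π[f](R) ⋈[f=g] S) → 5

|E| = 5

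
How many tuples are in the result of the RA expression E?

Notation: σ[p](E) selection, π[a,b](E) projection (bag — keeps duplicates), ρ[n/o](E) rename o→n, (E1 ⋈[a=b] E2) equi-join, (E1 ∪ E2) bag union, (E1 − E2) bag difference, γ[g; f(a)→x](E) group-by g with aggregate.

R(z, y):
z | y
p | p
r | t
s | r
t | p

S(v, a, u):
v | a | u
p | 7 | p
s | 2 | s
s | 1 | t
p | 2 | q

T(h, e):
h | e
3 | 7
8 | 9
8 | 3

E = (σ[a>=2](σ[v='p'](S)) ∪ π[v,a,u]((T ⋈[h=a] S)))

Subexpression sizes:
  S → 4
  σ[v='p'](S) → 2
  σ[a>=2](σ[v='p'](S)) → 2
  T → 3
  S → 4
  (T ⋈[h=a] S) → 0
  π[v,a,u]((T ⋈[h=a] S)) → 0
  (σ[a>=2](σ[v='p'](S)) ∪ π[v,a,u]((T ⋈[h=a] S))) → 2

|E| = 2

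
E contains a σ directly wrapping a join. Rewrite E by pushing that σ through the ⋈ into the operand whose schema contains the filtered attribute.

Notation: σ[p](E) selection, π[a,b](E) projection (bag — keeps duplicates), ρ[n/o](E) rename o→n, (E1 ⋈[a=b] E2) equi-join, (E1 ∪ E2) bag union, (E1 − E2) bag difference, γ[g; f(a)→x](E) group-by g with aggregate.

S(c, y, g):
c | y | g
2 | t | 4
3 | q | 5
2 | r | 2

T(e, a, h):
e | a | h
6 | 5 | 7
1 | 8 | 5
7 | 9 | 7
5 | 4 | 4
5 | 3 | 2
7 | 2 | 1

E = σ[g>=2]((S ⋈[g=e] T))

σ filters on g, owned by the left side.
E' = (σ[g>=2](S) ⋈[g=e] T)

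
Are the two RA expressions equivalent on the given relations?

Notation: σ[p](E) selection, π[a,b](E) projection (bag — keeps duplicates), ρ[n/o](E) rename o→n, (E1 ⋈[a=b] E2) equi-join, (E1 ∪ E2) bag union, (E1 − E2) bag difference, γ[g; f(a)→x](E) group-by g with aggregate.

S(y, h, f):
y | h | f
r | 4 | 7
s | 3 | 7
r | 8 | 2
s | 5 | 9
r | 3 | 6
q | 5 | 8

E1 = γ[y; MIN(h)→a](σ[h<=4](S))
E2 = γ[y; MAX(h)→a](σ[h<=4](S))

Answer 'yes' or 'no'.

E1 per-node cardinality:
  S → 6
  σ[h<=4](S) → 3
  γ[y; MIN(h)→a](σ[h<=4](S)) → 2
E2 per-node cardinality:
  S → 6
  σ[h<=4](S) → 3
  γ[y; MAX(h)→a](σ[h<=4](S)) → 2

E1 result:
y | a
r | 3
s | 3
E2 result:
y | a
r | 4
s | 3
Witness: ('r', 3) appears 1× in E1 but 0× in E2.

no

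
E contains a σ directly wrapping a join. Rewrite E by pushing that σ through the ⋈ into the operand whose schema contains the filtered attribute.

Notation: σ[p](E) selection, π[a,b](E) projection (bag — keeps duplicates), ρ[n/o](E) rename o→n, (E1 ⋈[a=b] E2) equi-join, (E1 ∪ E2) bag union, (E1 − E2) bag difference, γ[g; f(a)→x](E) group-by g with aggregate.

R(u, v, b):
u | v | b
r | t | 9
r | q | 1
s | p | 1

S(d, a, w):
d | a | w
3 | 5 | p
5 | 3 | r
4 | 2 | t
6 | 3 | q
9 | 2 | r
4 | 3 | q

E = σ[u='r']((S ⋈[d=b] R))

σ filters on u, owned by the right side.
E' = (S ⋈[d=b] σ[u='r'](R))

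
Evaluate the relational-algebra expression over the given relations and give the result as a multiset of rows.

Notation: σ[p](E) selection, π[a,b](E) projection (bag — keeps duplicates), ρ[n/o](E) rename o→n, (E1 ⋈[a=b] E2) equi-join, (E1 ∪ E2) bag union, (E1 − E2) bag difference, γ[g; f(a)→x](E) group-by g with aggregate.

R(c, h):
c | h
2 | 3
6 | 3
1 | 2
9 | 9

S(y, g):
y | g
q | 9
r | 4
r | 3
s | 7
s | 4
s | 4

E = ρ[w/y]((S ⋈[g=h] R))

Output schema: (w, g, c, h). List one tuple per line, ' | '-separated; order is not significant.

Stepwise |·|:
  S → 6
  R → 4
  (S ⋈[g=h] R) → 3
  ρ[w/y]((S ⋈[g=h] R)) → 3

== RESULT ==
w | g | c | h
q | 9 | 9 | 9
r | 3 | 2 | 3
r | 3 | 6 | 3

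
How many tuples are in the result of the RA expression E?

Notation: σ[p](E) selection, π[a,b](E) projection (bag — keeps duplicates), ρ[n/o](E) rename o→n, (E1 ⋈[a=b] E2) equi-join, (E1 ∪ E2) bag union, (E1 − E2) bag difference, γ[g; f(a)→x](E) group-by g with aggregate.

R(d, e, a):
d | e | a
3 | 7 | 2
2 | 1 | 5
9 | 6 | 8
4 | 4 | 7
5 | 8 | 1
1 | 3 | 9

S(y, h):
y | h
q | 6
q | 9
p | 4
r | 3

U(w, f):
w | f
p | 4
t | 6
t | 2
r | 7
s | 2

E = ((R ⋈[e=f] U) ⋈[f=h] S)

Row counts bottom-up:
  R → 6
  U → 5
  (R ⋈[e=f] U) → 3
  S → 4
  ((R ⋈[e=f] U) ⋈[f=h] S) → 2

|E| = 2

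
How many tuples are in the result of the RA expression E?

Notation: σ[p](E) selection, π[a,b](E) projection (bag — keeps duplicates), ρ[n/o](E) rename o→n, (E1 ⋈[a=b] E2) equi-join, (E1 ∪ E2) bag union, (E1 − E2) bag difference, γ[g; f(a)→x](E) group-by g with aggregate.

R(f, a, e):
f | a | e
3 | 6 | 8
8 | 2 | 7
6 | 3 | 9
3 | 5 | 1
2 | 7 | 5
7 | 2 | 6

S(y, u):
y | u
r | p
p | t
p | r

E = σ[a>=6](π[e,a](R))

Stepwise |·|:
  R → 6
  π[e,a](R) → 6
  σ[a>=6](π[e,a](R)) → 2

|E| = 2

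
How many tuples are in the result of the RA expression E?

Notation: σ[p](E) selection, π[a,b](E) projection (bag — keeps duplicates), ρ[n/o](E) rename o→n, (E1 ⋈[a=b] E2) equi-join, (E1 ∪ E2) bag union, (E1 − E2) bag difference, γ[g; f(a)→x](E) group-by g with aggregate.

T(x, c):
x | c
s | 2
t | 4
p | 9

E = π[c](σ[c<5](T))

Subexpression sizes:
  T → 3
  σ[c<5](T) → 2
  π[c](σ[c<5](T)) → 2

|E| = 2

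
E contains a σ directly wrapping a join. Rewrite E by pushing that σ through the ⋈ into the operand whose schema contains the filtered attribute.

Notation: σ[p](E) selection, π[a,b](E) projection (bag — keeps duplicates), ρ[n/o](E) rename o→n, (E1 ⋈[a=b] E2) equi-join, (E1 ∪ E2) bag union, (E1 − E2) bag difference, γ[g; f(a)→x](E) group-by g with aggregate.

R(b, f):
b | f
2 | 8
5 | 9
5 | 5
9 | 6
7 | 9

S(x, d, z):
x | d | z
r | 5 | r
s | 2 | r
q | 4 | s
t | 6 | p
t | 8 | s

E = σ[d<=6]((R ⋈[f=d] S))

σ filters on d, owned by the right side.
E' = (R ⋈[f=d] σ[d<=6](S))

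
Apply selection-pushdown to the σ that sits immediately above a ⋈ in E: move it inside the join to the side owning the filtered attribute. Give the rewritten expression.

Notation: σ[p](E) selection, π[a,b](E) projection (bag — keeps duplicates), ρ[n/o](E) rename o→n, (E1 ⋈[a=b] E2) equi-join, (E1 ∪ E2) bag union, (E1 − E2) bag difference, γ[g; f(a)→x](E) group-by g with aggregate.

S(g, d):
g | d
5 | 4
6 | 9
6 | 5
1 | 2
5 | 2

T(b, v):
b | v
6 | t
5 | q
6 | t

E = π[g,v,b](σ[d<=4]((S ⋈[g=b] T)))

σ filters on d, owned by the left side.
E' = π[g,v,b]((σ[d<=4](S) ⋈[g=b] T))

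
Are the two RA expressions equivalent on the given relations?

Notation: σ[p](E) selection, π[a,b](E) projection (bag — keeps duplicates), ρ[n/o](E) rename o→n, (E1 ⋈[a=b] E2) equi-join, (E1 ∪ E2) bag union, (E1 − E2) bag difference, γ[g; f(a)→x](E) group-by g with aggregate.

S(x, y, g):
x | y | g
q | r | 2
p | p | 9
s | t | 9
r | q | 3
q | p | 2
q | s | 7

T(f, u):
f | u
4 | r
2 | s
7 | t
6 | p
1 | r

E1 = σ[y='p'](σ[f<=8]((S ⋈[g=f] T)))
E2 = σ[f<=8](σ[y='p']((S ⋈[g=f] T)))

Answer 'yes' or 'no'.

E1 per-node cardinality:
  S → 6
  T → 5
  (S ⋈[g=f] T) → 3
  σ[f<=8]((S ⋈[g=f] T)) → 3
  σ[y='p'](σ[f<=8]((S ⋈[g=f] T))) → 1
E2 per-node cardinality:
  S → 6
  T → 5
  (S ⋈[g=f] T) → 3
  σ[y='p']((S ⋈[g=f] T)) → 1
  σ[f<=8](σ[y='p']((S ⋈[g=f] T))) → 1

E1 and E2 produce the same multiset:
x | y | g | f | u
q | p | 2 | 2 | s

yes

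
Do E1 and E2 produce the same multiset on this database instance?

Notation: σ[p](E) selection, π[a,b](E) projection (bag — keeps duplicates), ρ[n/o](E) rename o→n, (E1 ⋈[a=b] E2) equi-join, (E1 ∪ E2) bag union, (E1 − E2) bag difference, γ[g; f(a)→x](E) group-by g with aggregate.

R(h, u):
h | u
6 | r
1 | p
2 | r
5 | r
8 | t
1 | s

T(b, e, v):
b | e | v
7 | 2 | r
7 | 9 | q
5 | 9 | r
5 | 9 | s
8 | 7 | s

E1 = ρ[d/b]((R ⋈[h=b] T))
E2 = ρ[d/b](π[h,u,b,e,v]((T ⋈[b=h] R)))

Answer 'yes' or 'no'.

E1 per-node cardinality:
  R → 6
  T → 5
  (R ⋈[h=b] T) → 3
  ρ[d/b]((R ⋈[h=b] T)) → 3
E2 per-node cardinality:
  T → 5
  R → 6
  (T ⋈[b=h] R) → 3
  π[h,u,b,e,v]((T ⋈[b=h] R)) → 3
  ρ[d/b](π[h,u,b,e,v]((T ⋈[b=h] R))) → 3

E1 and E2 produce the same multiset:
h | u | d | e | v
5 | r | 5 | 9 | r
5 | r | 5 | 9 | s
8 | t | 8 | 7 | s

yes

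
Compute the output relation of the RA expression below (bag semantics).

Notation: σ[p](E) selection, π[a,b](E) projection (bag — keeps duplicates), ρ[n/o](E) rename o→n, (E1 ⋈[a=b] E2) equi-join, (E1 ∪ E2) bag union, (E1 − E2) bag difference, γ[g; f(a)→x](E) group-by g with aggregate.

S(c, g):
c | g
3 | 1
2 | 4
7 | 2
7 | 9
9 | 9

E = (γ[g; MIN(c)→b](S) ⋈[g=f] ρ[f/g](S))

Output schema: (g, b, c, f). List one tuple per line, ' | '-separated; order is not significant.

Per-node cardinality:
  S → 5
  γ[g; MIN(c)→b](S) → 4
  S → 5
  ρ[f/g](S) → 5
  (γ[g; MIN(c)→b](S) ⋈[g=f] ρ[f/g](S)) → 5

== RESULT ==
g | b | c | f
1 | 3 | 3 | 1
2 | 7 | 7 | 2
4 | 2 | 2 | 4
9 | 7 | 7 | 9
9 | 7 | 9 | 9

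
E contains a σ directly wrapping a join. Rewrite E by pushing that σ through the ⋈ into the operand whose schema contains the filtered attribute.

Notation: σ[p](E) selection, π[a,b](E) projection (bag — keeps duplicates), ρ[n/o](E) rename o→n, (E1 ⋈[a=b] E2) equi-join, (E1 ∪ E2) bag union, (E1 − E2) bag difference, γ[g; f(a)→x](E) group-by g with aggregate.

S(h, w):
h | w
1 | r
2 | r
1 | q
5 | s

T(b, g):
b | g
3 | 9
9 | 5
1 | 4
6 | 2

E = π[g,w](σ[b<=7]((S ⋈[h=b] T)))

σ filters on b, owned by the right side.
E' = π[g,w]((S ⋈[h=b] σ[b<=7](T)))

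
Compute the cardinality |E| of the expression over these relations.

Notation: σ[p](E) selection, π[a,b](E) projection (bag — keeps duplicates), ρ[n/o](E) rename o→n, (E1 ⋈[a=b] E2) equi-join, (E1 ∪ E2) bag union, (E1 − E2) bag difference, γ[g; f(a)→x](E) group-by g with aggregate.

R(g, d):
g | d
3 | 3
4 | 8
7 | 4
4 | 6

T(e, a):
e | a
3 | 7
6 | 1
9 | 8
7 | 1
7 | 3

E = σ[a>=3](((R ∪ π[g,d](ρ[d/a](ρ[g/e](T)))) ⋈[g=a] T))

Stepwise |·|:
  R → 4
  T → 5
  ρ[g/e](T) → 5
  ρ[d/a](ρ[g/e](T)) → 5
  π[g,d](ρ[d/a](ρ[g/e](T))) → 5
  (R ∪ π[g,d](ρ[d/a](ρ[g/e](T)))) → 9
  T → 5
  ((R ∪ π[g,d](ρ[d/a](ρ[g/e](T)))) ⋈[g=a] T) → 5
  σ[a>=3](((R ∪ π[g,d](ρ[d/a](ρ[g/e](T)))) ⋈[g=a] T)) → 5

|E| = 5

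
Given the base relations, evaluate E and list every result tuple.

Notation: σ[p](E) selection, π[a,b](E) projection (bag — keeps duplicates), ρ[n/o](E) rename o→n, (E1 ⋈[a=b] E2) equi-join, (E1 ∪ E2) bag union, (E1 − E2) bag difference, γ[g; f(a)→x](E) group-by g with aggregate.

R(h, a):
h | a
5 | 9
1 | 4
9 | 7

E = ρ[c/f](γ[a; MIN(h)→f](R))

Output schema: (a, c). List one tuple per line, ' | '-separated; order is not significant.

Per-node cardinality:
  R → 3
  γ[a; MIN(h)→f](R) → 3
  ρ[c/f](γ[a; MIN(h)→f](R)) → 3

== RESULT ==
a | c
4 | 1
7 | 9
9 | 5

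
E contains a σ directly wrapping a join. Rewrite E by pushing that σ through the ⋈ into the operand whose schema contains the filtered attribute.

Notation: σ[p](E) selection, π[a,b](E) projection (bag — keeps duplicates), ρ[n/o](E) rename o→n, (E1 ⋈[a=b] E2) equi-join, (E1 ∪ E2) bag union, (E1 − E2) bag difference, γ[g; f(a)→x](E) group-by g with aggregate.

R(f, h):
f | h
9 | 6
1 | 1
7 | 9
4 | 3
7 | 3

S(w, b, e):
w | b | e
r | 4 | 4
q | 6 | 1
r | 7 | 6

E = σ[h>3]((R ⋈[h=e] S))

σ filters on h, owned by the left side.
E' = (σ[h>3](R) ⋈[h=e] S)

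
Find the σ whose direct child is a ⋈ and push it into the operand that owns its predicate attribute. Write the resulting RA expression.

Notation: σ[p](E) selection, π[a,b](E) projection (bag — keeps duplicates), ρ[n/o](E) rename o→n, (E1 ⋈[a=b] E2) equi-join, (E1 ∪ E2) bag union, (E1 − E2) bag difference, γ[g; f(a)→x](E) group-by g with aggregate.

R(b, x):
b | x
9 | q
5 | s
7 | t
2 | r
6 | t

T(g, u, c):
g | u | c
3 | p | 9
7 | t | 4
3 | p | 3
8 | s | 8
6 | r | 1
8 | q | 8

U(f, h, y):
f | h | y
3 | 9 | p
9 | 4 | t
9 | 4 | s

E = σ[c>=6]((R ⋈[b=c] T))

σ filters on c, owned by the right side.
E' = (R ⋈[b=c] σ[c>=6](T))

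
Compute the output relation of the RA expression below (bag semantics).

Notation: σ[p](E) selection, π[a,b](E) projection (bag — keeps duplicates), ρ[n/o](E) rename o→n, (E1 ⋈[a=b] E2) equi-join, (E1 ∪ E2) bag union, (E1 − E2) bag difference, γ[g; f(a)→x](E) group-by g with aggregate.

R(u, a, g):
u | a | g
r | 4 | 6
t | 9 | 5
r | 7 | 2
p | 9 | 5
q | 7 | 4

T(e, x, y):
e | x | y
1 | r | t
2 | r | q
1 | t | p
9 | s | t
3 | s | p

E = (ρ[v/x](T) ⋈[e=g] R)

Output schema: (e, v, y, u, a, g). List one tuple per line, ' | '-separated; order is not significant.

Stepwise |·|:
  T → 5
  ρ[v/x](T) → 5
  R → 5
  (ρ[v/x](T) ⋈[e=g] R) → 1

== RESULT ==
e | v | y | u | a | g
2 | r | q | r | 7 | 2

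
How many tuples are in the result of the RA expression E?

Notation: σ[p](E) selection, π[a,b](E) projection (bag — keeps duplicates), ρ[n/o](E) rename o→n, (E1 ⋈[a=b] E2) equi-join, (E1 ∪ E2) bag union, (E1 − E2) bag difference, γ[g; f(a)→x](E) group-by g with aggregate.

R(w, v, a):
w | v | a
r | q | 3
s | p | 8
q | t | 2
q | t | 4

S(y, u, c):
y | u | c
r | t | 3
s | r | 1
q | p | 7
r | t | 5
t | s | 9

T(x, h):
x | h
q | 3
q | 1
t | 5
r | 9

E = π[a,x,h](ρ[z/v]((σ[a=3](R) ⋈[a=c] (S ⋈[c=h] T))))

Row counts bottom-up:
  R → 4
  σ[a=3](R) → 1
  S → 5
  T → 4
  (S ⋈[c=h] T) → 4
  (σ[a=3](R) ⋈[a=c] (S ⋈[c=h] T)) → 1
  ρ[z/v]((σ[a=3](R) ⋈[a=c] (S ⋈[c=h] T))) → 1
  π[a,x,h](ρ[z/v]((σ[a=3](R) ⋈[a=c] (S ⋈[c=h] T)))) → 1

|E| = 1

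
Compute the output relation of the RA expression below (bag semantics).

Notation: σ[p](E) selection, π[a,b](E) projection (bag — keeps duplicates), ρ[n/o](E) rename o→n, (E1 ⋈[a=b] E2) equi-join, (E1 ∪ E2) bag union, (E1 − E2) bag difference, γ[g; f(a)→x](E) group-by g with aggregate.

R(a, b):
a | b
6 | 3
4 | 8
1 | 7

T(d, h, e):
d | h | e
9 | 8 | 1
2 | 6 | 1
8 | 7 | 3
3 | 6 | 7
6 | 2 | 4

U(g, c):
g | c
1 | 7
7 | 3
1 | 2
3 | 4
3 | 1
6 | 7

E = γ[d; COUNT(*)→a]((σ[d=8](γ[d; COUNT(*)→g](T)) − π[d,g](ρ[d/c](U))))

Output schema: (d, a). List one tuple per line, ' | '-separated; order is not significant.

Subexpression sizes:
  T → 5
  γ[d; COUNT(*)→g](T) → 5
  σ[d=8](γ[d; COUNT(*)→g](T)) → 1
  U → 6
  ρ[d/c](U) → 6
  π[d,g](ρ[d/c](U)) → 6
  (σ[d=8](γ[d; COUNT(*)→g](T)) − π[d,g](ρ[d/c](U))) → 1
  γ[d; COUNT(*)→a]((σ[d=8](γ[d; COUNT(*)→g](T)) − π[d,g](ρ[d/c](U)))) → 1

== RESULT ==
d | a
8 | 1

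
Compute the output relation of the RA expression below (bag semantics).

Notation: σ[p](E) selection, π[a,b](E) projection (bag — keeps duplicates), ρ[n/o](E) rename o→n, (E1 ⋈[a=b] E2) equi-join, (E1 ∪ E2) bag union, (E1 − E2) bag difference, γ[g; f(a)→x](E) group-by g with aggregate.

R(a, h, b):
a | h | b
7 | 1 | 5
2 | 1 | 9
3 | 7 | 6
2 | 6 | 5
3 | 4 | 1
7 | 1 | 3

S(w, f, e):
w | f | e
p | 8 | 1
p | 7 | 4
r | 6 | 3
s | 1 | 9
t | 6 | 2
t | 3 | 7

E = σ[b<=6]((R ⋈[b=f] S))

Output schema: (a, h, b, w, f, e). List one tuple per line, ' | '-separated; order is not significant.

Row counts bottom-up:
  R → 6
  S → 6
  (R ⋈[b=f] S) → 4
  σ[b<=6]((R ⋈[b=f] S)) → 4

== RESULT ==
a | h | b | w | f | e
3 | 4 | 1 | s | 1 | 9
3 | 7 | 6 | r | 6 | 3
3 | 7 | 6 | t | 6 | 2
7 | 1 | 3 | t | 3 | 7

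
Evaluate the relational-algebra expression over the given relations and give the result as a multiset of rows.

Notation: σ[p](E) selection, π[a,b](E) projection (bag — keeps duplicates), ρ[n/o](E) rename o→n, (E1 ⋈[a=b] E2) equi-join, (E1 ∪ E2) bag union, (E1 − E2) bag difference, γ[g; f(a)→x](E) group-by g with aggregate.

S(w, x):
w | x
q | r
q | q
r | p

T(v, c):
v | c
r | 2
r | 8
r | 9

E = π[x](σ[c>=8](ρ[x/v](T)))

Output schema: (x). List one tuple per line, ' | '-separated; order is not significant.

Stepwise |·|:
  T → 3
  ρ[x/v](T) → 3
  σ[c>=8](ρ[x/v](T)) → 2
  π[x](σ[c>=8](ρ[x/v](T))) → 2

== RESULT ==
x
r
r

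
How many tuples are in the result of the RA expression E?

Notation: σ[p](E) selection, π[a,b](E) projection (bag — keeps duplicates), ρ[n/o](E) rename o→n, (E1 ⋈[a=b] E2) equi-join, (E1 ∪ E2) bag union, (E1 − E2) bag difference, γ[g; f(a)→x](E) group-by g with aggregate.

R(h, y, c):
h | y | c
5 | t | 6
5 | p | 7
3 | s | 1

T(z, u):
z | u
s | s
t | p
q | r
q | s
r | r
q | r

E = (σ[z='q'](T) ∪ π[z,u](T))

Subexpression sizes:
  T → 6
  σ[z='q'](T) → 3
  T → 6
  π[z,u](T) → 6
  (σ[z='q'](T) ∪ π[z,u](T)) → 9

|E| = 9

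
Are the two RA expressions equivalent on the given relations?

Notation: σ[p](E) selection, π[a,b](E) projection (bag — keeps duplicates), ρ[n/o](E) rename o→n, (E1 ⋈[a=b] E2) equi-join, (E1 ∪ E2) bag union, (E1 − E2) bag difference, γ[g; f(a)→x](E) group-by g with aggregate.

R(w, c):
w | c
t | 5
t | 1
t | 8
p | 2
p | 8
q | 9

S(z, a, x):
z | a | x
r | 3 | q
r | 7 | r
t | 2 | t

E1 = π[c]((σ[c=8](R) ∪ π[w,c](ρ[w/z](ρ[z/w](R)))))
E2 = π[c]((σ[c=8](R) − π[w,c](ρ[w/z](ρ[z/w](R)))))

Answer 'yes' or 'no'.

E1 row counts bottom-up:
  R → 6
  σ[c=8](R) → 2
  R → 6
  ρ[z/w](R) → 6
  ρ[w/z](ρ[z/w](R)) → 6
  π[w,c](ρ[w/z](ρ[z/w](R))) → 6
  (σ[c=8](R) ∪ π[w,c](ρ[w/z](ρ[z/w](R)))) → 8
  π[c]((σ[c=8](R) ∪ π[w,c](ρ[w/z](ρ[z/w](R))))) → 8
E2 row counts bottom-up:
  R → 6
  σ[c=8](R) → 2
  R → 6
  ρ[z/w](R) → 6
  ρ[w/z](ρ[z/w](R)) → 6
  π[w,c](ρ[w/z](ρ[z/w](R))) → 6
  (σ[c=8](R) − π[w,c](ρ[w/z](ρ[z/w](R)))) → 0
  π[c]((σ[c=8](R) − π[w,c](ρ[w/z](ρ[z/w](R))))) → 0

E1 result:
c
1
2
5
8
8
8
8
9
E2 result:
c
(0 rows)
Witness: (1,) appears 1× in E1 but 0× in E2.

no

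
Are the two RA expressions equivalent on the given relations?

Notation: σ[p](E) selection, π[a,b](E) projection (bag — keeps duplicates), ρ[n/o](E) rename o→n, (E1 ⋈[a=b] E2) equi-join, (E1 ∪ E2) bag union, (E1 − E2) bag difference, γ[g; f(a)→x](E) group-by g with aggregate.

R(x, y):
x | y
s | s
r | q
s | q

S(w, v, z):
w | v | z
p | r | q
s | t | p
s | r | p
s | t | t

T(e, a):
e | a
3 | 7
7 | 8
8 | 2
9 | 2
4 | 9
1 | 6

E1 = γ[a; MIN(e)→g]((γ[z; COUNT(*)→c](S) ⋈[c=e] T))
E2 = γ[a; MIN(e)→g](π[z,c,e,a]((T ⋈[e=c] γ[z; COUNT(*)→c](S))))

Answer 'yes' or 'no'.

E1 subexpression sizes:
  S → 4
  γ[z; COUNT(*)→c](S) → 3
  T → 6
  (γ[z; COUNT(*)→c](S) ⋈[c=e] T) → 2
  γ[a; MIN(e)→g]((γ[z; COUNT(*)→c](S) ⋈[c=e] T)) → 1
E2 subexpression sizes:
  T → 6
  S → 4
  γ[z; COUNT(*)→c](S) → 3
  (T ⋈[e=c] γ[z; COUNT(*)→c](S)) → 2
  π[z,c,e,a]((T ⋈[e=c] γ[z; COUNT(*)→c](S))) → 2
  γ[a; MIN(e)→g](π[z,c,e,a]((T ⋈[e=c] γ[z; COUNT(*)→c](S)))) → 1

E1 and E2 produce the same multiset:
a | g
6 | 1

yes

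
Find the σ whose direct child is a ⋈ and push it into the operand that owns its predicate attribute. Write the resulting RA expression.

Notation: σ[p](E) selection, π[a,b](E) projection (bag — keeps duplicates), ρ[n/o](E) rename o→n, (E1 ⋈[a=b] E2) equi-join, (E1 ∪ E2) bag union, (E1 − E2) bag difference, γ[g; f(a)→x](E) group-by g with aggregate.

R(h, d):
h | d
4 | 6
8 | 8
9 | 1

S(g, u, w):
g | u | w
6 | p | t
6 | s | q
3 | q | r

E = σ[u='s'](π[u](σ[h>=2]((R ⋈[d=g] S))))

σ filters on h, owned by the left side.
E' = σ[u='s'](π[u]((σ[h>=2](R) ⋈[d=g] S)))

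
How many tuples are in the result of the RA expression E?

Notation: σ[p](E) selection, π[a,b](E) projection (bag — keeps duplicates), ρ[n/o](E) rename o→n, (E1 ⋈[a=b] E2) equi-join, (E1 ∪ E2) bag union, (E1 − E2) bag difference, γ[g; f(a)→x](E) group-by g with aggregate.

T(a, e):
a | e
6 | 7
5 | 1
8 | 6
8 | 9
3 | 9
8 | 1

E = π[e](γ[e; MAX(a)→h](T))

Row counts bottom-up:
  T → 6
  γ[e; MAX(a)→h](T) → 4
  π[e](γ[e; MAX(a)→h](T)) → 4

|E| = 4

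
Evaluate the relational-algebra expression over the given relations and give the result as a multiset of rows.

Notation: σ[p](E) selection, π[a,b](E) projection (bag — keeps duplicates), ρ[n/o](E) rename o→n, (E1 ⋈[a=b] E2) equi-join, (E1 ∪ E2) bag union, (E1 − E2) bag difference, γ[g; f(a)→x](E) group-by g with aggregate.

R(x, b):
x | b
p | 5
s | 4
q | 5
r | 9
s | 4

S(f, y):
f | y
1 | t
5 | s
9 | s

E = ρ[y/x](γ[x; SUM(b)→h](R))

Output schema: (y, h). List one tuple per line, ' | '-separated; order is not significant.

Per-node cardinality:
  R → 5
  γ[x; SUM(b)→h](R) → 4
  ρ[y/x](γ[x; SUM(b)→h](R)) → 4

== RESULT ==
y | h
p | 5
q | 5
r | 9
s | 8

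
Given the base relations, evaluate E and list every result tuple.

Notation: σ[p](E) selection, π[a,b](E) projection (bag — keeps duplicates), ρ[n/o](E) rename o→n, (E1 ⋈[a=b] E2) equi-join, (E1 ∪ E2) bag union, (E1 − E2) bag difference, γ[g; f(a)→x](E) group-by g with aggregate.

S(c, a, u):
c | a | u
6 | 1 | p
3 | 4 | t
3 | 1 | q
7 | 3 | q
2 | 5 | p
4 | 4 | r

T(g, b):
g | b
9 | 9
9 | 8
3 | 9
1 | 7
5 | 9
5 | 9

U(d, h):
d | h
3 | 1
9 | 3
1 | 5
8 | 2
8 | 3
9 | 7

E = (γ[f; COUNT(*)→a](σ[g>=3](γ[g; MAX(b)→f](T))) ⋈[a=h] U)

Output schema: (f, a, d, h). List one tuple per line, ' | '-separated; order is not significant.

Stepwise |·|:
  T → 6
  γ[g; MAX(b)→f](T) → 4
  σ[g>=3](γ[g; MAX(b)→f](T)) → 3
  γ[f; COUNT(*)→a](σ[g>=3](γ[g; MAX(b)→f](T))) → 1
  U → 6
  (γ[f; COUNT(*)→a](σ[g>=3](γ[g; MAX(b)→f](T))) ⋈[a=h] U) → 2

== RESULT ==
f | a | d | h
9 | 3 | 8 | 3
9 | 3 | 9 | 3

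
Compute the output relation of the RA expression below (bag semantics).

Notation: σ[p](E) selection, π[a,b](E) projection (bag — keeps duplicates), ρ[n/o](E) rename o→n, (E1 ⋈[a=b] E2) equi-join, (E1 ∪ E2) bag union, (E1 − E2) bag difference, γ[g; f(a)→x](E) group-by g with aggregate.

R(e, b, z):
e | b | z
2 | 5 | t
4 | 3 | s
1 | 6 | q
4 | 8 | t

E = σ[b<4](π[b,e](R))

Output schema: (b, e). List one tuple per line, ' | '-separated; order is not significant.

Per-node cardinality:
  R → 4
  π[b,e](R) → 4
  σ[b<4](π[b,e](R)) → 1

== RESULT ==
b | e
3 | 4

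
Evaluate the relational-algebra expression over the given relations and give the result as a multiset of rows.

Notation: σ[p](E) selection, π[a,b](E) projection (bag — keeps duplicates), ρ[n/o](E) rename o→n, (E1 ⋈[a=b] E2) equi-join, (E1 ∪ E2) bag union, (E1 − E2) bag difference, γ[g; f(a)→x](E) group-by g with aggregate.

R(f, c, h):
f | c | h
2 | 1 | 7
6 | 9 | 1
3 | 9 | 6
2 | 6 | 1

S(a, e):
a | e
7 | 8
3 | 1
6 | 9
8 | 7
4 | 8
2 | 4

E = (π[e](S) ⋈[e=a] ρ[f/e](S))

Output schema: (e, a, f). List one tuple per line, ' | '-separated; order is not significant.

Stepwise |·|:
  S → 6
  π[e](S) → 6
  S → 6
  ρ[f/e](S) → 6
  (π[e](S) ⋈[e=a] ρ[f/e](S)) → 4

== RESULT ==
e | a | f
4 | 4 | 8
7 | 7 | 8
8 | 8 | 7
8 | 8 | 7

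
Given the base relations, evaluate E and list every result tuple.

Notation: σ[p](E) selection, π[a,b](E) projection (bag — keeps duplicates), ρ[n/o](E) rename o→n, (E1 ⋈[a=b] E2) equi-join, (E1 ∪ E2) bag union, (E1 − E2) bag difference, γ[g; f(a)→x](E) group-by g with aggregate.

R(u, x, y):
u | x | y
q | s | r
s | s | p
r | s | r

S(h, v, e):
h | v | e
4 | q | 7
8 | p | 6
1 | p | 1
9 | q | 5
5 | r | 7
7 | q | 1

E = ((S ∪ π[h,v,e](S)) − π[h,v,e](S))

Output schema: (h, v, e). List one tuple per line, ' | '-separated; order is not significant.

Per-node cardinality:
  S → 6
  S → 6
  π[h,v,e](S) → 6
  (S ∪ π[h,v,e](S)) → 12
  S → 6
  π[h,v,e](S) → 6
  ((S ∪ π[h,v,e](S)) − π[h,v,e](S)) → 6

== RESULT ==
h | v | e
1 | p | 1
4 | q | 7
5 | r | 7
7 | q | 1
8 | p | 6
9 | q | 5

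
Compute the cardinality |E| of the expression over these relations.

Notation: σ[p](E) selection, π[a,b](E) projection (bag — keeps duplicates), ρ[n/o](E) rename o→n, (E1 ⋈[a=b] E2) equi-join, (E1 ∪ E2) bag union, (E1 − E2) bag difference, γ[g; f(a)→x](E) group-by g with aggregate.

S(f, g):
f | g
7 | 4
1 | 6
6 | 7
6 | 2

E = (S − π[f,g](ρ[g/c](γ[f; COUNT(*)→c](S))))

Per-node cardinality:
  S → 4
  S → 4
  γ[f; COUNT(*)→c](S) → 3
  ρ[g/c](γ[f; COUNT(*)→c](S)) → 3
  π[f,g](ρ[g/c](γ[f; COUNT(*)→c](S))) → 3
  (S − π[f,g](ρ[g/c](γ[f; COUNT(*)→c](S)))) → 3

|E| = 3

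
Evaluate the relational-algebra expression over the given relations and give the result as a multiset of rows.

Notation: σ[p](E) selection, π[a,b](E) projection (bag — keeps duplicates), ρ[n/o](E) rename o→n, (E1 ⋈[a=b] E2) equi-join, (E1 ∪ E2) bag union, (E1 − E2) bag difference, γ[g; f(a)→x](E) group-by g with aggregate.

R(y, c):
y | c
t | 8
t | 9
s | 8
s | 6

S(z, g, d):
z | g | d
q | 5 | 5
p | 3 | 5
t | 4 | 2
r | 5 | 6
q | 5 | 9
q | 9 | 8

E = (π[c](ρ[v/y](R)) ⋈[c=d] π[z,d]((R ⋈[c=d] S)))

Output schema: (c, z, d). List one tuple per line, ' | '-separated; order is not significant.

Stepwise |·|:
  R → 4
  ρ[v/y](R) → 4
  π[c](ρ[v/y](R)) → 4
  R → 4
  S → 6
  (R ⋈[c=d] S) → 4
  π[z,d]((R ⋈[c=d] S)) → 4
  (π[c](ρ[v/y](R)) ⋈[c=d] π[z,d]((R ⋈[c=d] S))) → 6

== RESULT ==
c | z | d
6 | r | 6
8 | q | 8
8 | q | 8
8 | q | 8
8 | q | 8
9 | q | 9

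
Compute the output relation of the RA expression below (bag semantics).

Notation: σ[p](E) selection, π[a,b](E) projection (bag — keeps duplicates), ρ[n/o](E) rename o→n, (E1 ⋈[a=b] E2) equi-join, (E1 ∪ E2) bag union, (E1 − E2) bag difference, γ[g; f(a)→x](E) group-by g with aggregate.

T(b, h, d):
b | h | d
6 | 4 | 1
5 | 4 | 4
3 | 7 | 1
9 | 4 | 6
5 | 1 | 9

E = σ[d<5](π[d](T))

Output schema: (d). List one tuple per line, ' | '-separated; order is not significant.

Per-node cardinality:
  T → 5
  π[d](T) → 5
  σ[d<5](π[d](T)) → 3

== RESULT ==
d
1
1
4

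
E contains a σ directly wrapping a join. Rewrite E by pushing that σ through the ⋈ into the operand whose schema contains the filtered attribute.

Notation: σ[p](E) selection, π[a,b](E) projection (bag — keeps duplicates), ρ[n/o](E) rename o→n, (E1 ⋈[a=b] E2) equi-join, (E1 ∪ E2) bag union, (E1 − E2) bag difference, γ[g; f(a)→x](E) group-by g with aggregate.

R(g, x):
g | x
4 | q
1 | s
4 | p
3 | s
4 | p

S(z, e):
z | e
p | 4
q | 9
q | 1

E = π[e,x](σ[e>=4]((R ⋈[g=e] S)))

σ filters on e, owned by the right side.
E' = π[e,x]((R ⋈[g=e] σ[e>=4](S)))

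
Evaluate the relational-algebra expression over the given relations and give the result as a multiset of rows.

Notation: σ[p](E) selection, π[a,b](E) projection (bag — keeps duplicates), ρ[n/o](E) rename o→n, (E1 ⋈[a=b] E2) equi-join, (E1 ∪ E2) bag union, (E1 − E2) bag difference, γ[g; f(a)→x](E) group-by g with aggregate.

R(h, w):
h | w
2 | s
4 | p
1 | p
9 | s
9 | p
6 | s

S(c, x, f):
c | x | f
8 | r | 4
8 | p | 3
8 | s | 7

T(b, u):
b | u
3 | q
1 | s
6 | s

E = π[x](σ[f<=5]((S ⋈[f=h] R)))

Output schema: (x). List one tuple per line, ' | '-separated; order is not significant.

Stepwise |·|:
  S → 3
  R → 6
  (S ⋈[f=h] R) → 1
  σ[f<=5]((S ⋈[f=h] R)) → 1
  π[x](σ[f<=5]((S ⋈[f=h] R))) → 1

== RESULT ==
x
r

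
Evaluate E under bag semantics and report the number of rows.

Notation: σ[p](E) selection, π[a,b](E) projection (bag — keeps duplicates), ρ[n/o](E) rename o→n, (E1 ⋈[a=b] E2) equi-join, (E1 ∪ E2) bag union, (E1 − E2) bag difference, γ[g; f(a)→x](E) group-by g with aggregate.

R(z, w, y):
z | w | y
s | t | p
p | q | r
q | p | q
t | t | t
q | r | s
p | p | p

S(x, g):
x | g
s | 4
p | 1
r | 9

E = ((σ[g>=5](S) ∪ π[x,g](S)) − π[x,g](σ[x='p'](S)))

Per-node cardinality:
  S → 3
  σ[g>=5](S) → 1
  S → 3
  π[x,g](S) → 3
  (σ[g>=5](S) ∪ π[x,g](S)) → 4
  S → 3
  σ[x='p'](S) → 1
  π[x,g](σ[x='p'](S)) → 1
  ((σ[g>=5](S) ∪ π[x,g](S)) − π[x,g](σ[x='p'](S))) → 3

|E| = 3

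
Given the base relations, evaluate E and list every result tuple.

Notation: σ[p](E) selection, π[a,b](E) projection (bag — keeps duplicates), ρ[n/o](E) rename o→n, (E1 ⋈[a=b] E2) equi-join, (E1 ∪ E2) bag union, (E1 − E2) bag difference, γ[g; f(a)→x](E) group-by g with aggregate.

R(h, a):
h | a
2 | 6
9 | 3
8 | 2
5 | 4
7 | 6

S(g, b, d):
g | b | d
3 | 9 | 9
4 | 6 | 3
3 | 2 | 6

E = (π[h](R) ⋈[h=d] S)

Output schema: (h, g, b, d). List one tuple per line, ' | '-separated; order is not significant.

Stepwise |·|:
  R → 5
  π[h](R) → 5
  S → 3
  (π[h](R) ⋈[h=d] S) → 1

== RESULT ==
h | g | b | d
9 | 3 | 9 | 9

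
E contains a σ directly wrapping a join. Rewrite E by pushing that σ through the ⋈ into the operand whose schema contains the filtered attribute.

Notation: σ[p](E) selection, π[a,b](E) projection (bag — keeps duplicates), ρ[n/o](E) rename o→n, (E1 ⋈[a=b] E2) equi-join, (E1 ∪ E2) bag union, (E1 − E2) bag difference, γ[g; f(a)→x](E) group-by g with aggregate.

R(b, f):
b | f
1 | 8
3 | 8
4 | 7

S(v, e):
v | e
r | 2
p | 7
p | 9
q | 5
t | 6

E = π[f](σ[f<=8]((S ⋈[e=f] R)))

σ filters on f, owned by the right side.
E' = π[f]((S ⋈[e=f] σ[f<=8](R)))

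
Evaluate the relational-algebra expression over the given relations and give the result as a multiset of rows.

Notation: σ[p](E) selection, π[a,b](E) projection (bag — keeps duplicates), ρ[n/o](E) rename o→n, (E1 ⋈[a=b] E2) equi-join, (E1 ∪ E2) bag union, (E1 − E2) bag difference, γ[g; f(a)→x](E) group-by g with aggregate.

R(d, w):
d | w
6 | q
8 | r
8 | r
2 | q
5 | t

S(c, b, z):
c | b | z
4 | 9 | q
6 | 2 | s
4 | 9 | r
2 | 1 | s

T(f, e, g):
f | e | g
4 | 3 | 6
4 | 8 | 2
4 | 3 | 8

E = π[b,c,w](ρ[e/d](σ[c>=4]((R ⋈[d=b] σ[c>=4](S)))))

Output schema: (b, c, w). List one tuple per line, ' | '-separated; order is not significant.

Stepwise |·|:
  R → 5
  S → 4
  σ[c>=4](S) → 3
  (R ⋈[d=b] σ[c>=4](S)) → 1
  σ[c>=4]((R ⋈[d=b] σ[c>=4](S))) → 1
  ρ[e/d](σ[c>=4]((R ⋈[d=b] σ[c>=4](S)))) → 1
  π[b,c,w](ρ[e/d](σ[c>=4]((R ⋈[d=b] σ[c>=4](S))))) → 1

== RESULT ==
b | c | w
2 | 6 | q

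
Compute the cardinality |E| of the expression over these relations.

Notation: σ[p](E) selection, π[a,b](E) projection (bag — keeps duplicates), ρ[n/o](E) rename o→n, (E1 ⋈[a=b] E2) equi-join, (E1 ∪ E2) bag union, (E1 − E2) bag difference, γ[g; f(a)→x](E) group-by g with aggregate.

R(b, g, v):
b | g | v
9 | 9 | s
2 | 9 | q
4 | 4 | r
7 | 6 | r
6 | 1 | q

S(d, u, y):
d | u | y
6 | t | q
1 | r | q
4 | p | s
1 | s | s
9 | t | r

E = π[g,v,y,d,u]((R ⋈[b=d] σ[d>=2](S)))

Subexpression sizes:
  R → 5
  S → 5
  σ[d>=2](S) → 3
  (R ⋈[b=d] σ[d>=2](S)) → 3
  π[g,v,y,d,u]((R ⋈[b=d] σ[d>=2](S))) → 3

|E| = 3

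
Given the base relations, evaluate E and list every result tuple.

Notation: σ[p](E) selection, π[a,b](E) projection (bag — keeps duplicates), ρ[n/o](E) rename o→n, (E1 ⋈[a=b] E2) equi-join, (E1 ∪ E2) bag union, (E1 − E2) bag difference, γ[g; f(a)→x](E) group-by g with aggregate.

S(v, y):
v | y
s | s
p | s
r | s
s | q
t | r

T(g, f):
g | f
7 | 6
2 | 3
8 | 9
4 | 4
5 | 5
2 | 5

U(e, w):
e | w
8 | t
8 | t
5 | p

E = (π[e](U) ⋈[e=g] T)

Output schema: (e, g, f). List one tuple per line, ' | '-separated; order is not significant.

Subexpression sizes:
  U → 3
  π[e](U) → 3
  T → 6
  (π[e](U) ⋈[e=g] T) → 3

== RESULT ==
e | g | f
5 | 5 | 5
8 | 8 | 9
8 | 8 | 9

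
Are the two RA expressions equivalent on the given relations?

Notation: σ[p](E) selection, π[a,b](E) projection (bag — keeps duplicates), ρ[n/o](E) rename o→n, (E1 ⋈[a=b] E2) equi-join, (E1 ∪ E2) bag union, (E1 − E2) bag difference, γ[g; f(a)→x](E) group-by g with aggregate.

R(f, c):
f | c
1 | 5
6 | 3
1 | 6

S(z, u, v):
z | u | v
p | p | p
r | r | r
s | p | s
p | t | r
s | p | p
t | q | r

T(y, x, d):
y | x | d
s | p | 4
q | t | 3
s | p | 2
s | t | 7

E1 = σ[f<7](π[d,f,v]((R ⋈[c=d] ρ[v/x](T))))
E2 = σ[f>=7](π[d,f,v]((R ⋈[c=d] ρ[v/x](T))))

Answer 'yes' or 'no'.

E1 row counts bottom-up:
  R → 3
  T → 4
  ρ[v/x](T) → 4
  (R ⋈[c=d] ρ[v/x](T)) → 1
  π[d,f,v]((R ⋈[c=d] ρ[v/x](T))) → 1
  σ[f<7](π[d,f,v]((R ⋈[c=d] ρ[v/x](T)))) → 1
E2 row counts bottom-up:
  R → 3
  T → 4
  ρ[v/x](T) → 4
  (R ⋈[c=d] ρ[v/x](T)) → 1
  π[d,f,v]((R ⋈[c=d] ρ[v/x](T))) → 1
  σ[f>=7](π[d,f,v]((R ⋈[c=d] ρ[v/x](T)))) → 0

E1 result:
d | f | v
3 | 6 | t
E2 result:
d | f | v
(0 rows)
Witness: (3, 6, 't') appears 1× in E1 but 0× in E2.

no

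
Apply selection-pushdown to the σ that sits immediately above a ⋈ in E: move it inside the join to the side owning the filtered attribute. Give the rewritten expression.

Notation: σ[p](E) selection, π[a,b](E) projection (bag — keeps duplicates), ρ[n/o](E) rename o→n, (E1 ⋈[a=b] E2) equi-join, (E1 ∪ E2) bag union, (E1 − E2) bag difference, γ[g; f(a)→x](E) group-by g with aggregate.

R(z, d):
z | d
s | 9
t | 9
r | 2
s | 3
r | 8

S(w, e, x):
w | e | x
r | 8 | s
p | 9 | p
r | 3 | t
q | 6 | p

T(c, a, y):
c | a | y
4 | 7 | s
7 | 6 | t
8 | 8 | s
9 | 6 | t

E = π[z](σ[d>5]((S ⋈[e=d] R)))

σ filters on d, owned by the right side.
E' = π[z]((S ⋈[e=d] σ[d>5](R)))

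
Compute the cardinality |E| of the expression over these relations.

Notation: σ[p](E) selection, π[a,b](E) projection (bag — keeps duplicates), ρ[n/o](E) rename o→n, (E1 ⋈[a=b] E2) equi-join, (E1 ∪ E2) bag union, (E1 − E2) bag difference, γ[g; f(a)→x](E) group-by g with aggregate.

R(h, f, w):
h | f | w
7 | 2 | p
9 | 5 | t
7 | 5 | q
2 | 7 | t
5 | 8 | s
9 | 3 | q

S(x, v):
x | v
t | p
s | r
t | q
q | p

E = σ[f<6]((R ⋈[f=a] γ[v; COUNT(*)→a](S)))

Stepwise |·|:
  R → 6
  S → 4
  γ[v; COUNT(*)→a](S) → 3
  (R ⋈[f=a] γ[v; COUNT(*)→a](S)) → 1
  σ[f<6]((R ⋈[f=a] γ[v; COUNT(*)→a](S))) → 1

|E| = 1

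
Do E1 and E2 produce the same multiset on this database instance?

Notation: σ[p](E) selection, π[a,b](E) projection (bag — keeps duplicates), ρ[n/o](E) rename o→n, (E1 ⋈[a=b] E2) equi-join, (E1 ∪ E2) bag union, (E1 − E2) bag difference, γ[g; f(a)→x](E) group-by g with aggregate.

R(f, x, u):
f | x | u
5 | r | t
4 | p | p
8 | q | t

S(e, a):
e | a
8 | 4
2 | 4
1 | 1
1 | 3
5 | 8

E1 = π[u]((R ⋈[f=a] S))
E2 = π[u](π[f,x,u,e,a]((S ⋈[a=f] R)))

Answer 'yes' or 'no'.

E1 per-node cardinality:
  R → 3
  S → 5
  (R ⋈[f=a] S) → 3
  π[u]((R ⋈[f=a] S)) → 3
E2 per-node cardinality:
  S → 5
  R → 3
  (S ⋈[a=f] R) → 3
  π[f,x,u,e,a]((S ⋈[a=f] R)) → 3
  π[u](π[f,x,u,e,a]((S ⋈[a=f] R))) → 3

E1 and E2 produce the same multiset:
u
p
p
t

yes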